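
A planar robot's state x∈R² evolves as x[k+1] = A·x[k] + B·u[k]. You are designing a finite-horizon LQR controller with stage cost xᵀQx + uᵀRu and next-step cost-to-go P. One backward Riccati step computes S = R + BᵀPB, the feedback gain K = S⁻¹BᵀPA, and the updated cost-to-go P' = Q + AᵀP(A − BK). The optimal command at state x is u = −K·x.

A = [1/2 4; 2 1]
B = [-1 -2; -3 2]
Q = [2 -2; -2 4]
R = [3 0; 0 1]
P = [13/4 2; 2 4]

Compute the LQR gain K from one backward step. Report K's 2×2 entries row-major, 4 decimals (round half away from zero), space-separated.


-0.5867 -1.1520 0.0840 -1.2103

BᵀP = [-9.2500 -14.0000; -2.5000 4.0000]
S = R + BᵀPB = [3 0; 0 1] + [51.2500 -9.5000; -9.5000 13.0000] = [54.2500 -9.5000; -9.5000 14.0000]
BᵀPA = [-32.6250 -51.0000; 6.7500 -6.0000]
K = S⁻¹·BᵀPA = [-0.5867 -1.1520; 0.0840 -1.2103]
A−BK = [0.0814 0.4273; 0.0719 -0.0355]
AᵀP(A−BK) = [1.1052 2.0844; 2.0844 5.9843]
P' = Q + AᵀP(A−BK) = [3.1052 0.0844; 0.0844 9.9843]
tr(P') = 13.0896


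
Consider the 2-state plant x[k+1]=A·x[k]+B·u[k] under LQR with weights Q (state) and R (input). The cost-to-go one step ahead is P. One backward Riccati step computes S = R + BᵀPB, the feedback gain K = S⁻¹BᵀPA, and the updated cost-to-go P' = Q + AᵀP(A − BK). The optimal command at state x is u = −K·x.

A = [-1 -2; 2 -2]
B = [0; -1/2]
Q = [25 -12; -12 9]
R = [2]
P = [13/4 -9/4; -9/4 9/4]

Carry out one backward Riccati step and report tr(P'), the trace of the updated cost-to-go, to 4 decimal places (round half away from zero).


BᵀP = [1.1250 -1.1250]
S = R + BᵀPB = [2] + [0.5625] = [2.5625]
BᵀPA = [-3.3750 0.0000]
K = S⁻¹·BᵀPA = [-1.3171 0.0000]
A−BK = [-1.0000 -2.0000; 1.3415 -2.0000]
AᵀP(A−BK) = [16.8049 2.0000; 2.0000 4.0000]
P' = Q + AᵀP(A−BK) = [41.8049 -10.0000; -10.0000 13.0000]
tr(P') = 54.8049

54.8049


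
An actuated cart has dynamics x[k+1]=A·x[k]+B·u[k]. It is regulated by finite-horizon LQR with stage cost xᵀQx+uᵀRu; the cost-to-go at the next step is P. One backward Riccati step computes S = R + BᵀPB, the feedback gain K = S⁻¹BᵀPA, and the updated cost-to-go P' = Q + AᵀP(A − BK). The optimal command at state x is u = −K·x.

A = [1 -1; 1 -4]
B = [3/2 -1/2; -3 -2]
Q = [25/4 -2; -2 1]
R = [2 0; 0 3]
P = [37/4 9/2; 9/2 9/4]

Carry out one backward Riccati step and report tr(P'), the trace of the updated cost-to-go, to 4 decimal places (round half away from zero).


BᵀP = [0.3750 0.0000; -13.6250 -6.7500]
S = R + BᵀPB = [2 0; 0 3] + [0.5625 -0.1875; -0.1875 20.3125] = [2.5625 -0.1875; -0.1875 23.3125]
BᵀPA = [0.3750 -0.3750; -20.3750 40.6250]
K = S⁻¹·BᵀPA = [0.0824 -0.0188; -0.8733 1.7425]
A−BK = [0.4397 -0.1005; -0.4993 -0.5716]
AᵀP(A−BK) = [2.6750 -5.2400; -5.2400 10.4549]
P' = Q + AᵀP(A−BK) = [8.9250 -7.2400; -7.2400 11.4549]
tr(P') = 20.3798

20.3798


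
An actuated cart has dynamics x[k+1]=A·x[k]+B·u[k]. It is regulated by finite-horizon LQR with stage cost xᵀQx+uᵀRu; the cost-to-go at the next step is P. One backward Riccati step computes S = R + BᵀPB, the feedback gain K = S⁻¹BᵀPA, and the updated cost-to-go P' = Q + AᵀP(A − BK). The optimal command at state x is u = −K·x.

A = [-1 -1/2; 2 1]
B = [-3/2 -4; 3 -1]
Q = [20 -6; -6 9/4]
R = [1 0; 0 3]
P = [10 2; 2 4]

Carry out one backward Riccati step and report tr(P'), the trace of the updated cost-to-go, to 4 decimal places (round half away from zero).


BᵀP = [-9.0000 9.0000; -42.0000 -12.0000]
S = R + BᵀPB = [1 0; 0 3] + [40.5000 27.0000; 27.0000 180.0000] = [41.5000 27.0000; 27.0000 183.0000]
BᵀPA = [27.0000 13.5000; 18.0000 9.0000]
K = S⁻¹·BᵀPA = [0.6489 0.3244; 0.0026 0.0013]
A−BK = [-0.0162 -0.0081; 0.0559 0.0280]
AᵀP(A−BK) = [0.4326 0.2163; 0.2163 0.1081]
P' = Q + AᵀP(A−BK) = [20.4326 -5.7837; -5.7837 2.3581]
tr(P') = 22.7907

22.7907


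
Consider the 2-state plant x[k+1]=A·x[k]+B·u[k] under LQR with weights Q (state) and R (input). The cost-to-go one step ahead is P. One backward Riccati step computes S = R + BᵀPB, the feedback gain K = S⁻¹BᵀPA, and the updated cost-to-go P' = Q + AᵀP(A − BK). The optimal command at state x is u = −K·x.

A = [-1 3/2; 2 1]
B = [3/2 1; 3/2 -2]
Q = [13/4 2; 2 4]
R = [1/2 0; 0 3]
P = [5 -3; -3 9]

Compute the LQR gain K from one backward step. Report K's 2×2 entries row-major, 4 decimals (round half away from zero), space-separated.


0.0555 0.8490 -0.9316 0.1470

BᵀP = [3.0000 9.0000; 11.0000 -21.0000]
S = R + BᵀPB = [1/2 0; 0 3] + [18.0000 -15.0000; -15.0000 53.0000] = [18.5000 -15.0000; -15.0000 56.0000]
BᵀPA = [15.0000 13.5000; -53.0000 -4.5000]
K = S⁻¹·BᵀPA = [0.0555 0.8490; -0.9316 0.1470]
A−BK = [-0.1517 0.0795; 0.0536 0.0207]
AᵀP(A−BK) = [2.7947 -0.4411; -0.4411 0.4508]
P' = Q + AᵀP(A−BK) = [6.0447 1.5589; 1.5589 4.4508]
tr(P') = 10.4955


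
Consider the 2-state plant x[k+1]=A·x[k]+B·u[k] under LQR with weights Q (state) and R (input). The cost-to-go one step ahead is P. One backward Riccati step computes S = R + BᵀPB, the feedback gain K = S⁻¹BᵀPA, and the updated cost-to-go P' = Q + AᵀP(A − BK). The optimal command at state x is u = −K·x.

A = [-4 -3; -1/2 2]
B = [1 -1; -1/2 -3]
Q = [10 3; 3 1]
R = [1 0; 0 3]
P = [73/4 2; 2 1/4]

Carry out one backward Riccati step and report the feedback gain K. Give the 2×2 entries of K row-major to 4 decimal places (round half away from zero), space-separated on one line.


-2.5453 -1.8139 1.1311 0.7256

BᵀP = [17.2500 1.8750; -24.2500 -2.7500]
S = R + BᵀPB = [1 0; 0 3] + [16.3125 -22.8750; -22.8750 32.5000] = [17.3125 -22.8750; -22.8750 35.5000]
BᵀPA = [-69.9375 -48.0000; 98.3750 67.2500]
K = S⁻¹·BᵀPA = [-2.5453 -1.8139; 1.1311 0.7256]
A−BK = [-0.3237 -0.4606; 1.6205 3.2698]
AᵀP(A−BK) = [10.7867 7.5146; 7.5146 5.3897]
P' = Q + AᵀP(A−BK) = [20.7867 10.5146; 10.5146 6.3897]
tr(P') = 27.1764


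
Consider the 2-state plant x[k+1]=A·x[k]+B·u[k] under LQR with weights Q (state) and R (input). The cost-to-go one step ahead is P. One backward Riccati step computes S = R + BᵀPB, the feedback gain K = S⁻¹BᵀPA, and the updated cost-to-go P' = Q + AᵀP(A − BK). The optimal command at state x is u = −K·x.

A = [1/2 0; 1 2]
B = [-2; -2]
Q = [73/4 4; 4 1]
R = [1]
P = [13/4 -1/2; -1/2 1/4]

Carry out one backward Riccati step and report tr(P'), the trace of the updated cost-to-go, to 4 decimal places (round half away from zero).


BᵀP = [-5.5000 0.5000]
S = R + BᵀPB = [1] + [10.0000] = [11.0000]
BᵀPA = [-2.2500 1.0000]
K = S⁻¹·BᵀPA = [-0.2045 0.0909]
A−BK = [0.0909 0.1818; 0.5909 2.1818]
AᵀP(A−BK) = [0.1023 0.2045; 0.2045 0.9091]
P' = Q + AᵀP(A−BK) = [18.3523 4.2045; 4.2045 1.9091]
tr(P') = 20.2614

20.2614


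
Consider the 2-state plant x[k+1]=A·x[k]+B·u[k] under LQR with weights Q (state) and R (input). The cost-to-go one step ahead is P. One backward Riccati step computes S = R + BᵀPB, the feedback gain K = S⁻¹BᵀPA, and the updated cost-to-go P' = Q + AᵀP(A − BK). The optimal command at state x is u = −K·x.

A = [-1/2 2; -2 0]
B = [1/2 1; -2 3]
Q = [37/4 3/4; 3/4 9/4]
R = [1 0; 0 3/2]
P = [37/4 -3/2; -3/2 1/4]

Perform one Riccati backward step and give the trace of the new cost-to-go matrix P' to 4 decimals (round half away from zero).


BᵀP = [7.6250 -1.2500; 4.7500 -0.7500]
S = R + BᵀPB = [1 0; 0 3/2] + [6.3125 3.8750; 3.8750 2.5000] = [7.3125 3.8750; 3.8750 4.0000]
BᵀPA = [-1.3125 15.2500; -0.8750 9.5000]
K = S⁻¹·BᵀPA = [-0.1306 1.6992; -0.0922 0.7289]
A−BK = [-0.3425 0.4215; -1.9846 1.2119]
AᵀP(A−BK) = [0.0604 -0.3820; -0.3820 4.1625]
P' = Q + AᵀP(A−BK) = [9.3104 0.3680; 0.3680 6.4125]
tr(P') = 15.7228

15.7228


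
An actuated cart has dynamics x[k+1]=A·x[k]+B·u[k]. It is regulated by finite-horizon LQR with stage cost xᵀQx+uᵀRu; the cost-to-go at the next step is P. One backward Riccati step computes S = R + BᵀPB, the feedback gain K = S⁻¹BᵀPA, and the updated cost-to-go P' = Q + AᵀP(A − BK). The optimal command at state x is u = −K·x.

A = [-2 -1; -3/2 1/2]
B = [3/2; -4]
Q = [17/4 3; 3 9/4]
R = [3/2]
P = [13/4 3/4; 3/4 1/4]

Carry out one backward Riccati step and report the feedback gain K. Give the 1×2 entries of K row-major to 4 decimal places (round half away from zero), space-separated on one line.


-1.0328 -0.4754

BᵀP = [1.8750 0.1250]
S = R + BᵀPB = [3/2] + [2.3125] = [3.8125]
BᵀPA = [-3.9375 -1.8125]
K = S⁻¹·BᵀPA = [-1.0328 -0.4754]
A−BK = [-0.4508 -0.2869; -5.6311 -1.4016]
AᵀP(A−BK) = [13.9959 4.8156; 4.8156 1.7008]
P' = Q + AᵀP(A−BK) = [18.2459 7.8156; 7.8156 3.9508]
tr(P') = 22.1967


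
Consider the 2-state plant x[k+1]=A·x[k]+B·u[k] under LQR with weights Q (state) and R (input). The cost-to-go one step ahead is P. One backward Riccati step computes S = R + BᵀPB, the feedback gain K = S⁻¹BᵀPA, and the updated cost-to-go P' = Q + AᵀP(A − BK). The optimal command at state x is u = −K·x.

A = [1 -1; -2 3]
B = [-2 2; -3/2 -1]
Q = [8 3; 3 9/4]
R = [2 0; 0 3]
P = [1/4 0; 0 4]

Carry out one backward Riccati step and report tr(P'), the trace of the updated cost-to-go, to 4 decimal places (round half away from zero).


BᵀP = [-0.5000 -6.0000; 0.5000 -4.0000]
S = R + BᵀPB = [2 0; 0 3] + [10.0000 5.0000; 5.0000 5.0000] = [12.0000 5.0000; 5.0000 8.0000]
BᵀPA = [11.5000 -17.5000; 8.5000 -12.5000]
K = S⁻¹·BᵀPA = [0.6972 -1.0915; 0.6268 -0.8803]
A−BK = [1.1408 -1.4225; -0.3275 0.4824]
AᵀP(A−BK) = [2.9049 -4.2148; -4.2148 6.1444]
P' = Q + AᵀP(A−BK) = [10.9049 -1.2148; -1.2148 8.3944]
tr(P') = 19.2993

19.2993


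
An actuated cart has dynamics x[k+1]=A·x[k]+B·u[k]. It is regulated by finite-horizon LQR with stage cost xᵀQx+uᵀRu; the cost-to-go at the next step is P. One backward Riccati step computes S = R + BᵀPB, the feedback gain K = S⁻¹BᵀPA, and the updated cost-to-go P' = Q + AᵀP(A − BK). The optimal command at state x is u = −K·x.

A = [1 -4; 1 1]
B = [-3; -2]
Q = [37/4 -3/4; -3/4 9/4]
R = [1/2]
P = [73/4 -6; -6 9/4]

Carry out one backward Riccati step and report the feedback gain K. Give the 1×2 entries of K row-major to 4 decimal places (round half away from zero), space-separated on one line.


-0.2875 1.8133

BᵀP = [-42.7500 13.5000]
S = R + BᵀPB = [1/2] + [101.2500] = [101.7500]
BᵀPA = [-29.2500 184.5000]
K = S⁻¹·BᵀPA = [-0.2875 1.8133]
A−BK = [0.1376 1.4398; 0.4251 4.6265]
AᵀP(A−BK) = [0.0915 0.2881; 0.2881 7.7021]
P' = Q + AᵀP(A−BK) = [9.3415 -0.4619; -0.4619 9.9521]
tr(P') = 19.2936


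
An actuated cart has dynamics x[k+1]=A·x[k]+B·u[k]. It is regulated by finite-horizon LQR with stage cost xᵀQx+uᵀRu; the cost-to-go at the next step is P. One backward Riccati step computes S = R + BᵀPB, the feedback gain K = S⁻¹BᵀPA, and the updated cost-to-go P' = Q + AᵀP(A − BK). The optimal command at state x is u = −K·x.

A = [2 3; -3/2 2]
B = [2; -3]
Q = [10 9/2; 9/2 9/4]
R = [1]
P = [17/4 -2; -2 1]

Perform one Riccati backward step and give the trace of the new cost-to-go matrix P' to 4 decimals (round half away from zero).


BᵀP = [14.5000 -7.0000]
S = R + BᵀPB = [1] + [50.0000] = [51.0000]
BᵀPA = [39.5000 29.5000]
K = S⁻¹·BᵀPA = [0.7745 0.5784]
A−BK = [0.4510 1.8431; 0.8235 3.7353]
AᵀP(A−BK) = [0.6569 0.6520; 0.6520 1.1863]
P' = Q + AᵀP(A−BK) = [10.6569 5.1520; 5.1520 3.4363]
tr(P') = 14.0931

14.0931


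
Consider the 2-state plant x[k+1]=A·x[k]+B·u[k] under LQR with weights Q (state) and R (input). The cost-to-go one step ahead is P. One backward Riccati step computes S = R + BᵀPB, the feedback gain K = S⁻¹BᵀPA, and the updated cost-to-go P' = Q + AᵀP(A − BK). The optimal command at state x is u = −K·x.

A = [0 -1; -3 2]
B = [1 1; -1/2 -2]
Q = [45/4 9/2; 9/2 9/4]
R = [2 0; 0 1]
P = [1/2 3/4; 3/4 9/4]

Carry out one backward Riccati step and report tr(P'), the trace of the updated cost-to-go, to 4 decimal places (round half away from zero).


17.7196

BᵀP = [0.1250 -0.3750; -1.0000 -3.7500]
S = R + BᵀPB = [2 0; 0 1] + [0.3125 0.8750; 0.8750 6.5000] = [2.3125 0.8750; 0.8750 7.5000]
BᵀPA = [1.1250 -0.8750; 11.2500 -6.5000]
K = S⁻¹·BᵀPA = [-0.0848 -0.0528; 1.5099 -0.8605]
A−BK = [-1.4251 -0.0867; -0.0226 0.2526]
AᵀP(A−BK) = [3.3591 -1.5099; -1.5099 0.8605]
P' = Q + AᵀP(A−BK) = [14.6091 2.9901; 2.9901 3.1105]
tr(P') = 17.7196


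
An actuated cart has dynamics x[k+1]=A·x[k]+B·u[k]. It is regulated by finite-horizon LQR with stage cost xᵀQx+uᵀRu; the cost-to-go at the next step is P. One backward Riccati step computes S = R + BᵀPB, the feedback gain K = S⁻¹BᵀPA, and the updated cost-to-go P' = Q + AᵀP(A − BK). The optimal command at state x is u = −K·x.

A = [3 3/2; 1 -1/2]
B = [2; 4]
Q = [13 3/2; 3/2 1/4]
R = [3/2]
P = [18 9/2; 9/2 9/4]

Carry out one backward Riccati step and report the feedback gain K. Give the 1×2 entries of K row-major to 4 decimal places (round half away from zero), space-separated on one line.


BᵀP = [54.0000 18.0000]
S = R + BᵀPB = [3/2] + [180.0000] = [181.5000]
BᵀPA = [180.0000 72.0000]
K = S⁻¹·BᵀPA = [0.9917 0.3967]
A−BK = [1.0165 0.7066; -2.9669 -2.0868]
AᵀP(A−BK) = [12.7376 8.4700; 8.4700 5.7505]
P' = Q + AᵀP(A−BK) = [25.7376 9.9700; 9.9700 6.0005]
tr(P') = 31.7381

0.9917 0.3967


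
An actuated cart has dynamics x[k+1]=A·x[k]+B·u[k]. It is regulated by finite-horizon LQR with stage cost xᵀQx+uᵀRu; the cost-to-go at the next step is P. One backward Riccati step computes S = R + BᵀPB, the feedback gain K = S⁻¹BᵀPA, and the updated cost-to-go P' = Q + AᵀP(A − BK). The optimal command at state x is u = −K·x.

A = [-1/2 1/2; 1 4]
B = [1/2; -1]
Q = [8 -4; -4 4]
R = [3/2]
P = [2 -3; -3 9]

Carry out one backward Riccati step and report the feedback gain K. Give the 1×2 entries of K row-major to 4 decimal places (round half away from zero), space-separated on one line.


-0.8929 -2.8571

BᵀP = [4.0000 -10.5000]
S = R + BᵀPB = [3/2] + [12.5000] = [14.0000]
BᵀPA = [-12.5000 -40.0000]
K = S⁻¹·BᵀPA = [-0.8929 -2.8571]
A−BK = [-0.0536 1.9286; 0.1071 1.1429]
AᵀP(A−BK) = [1.3393 4.2857; 4.2857 18.2143]
P' = Q + AᵀP(A−BK) = [9.3393 0.2857; 0.2857 22.2143]
tr(P') = 31.5536


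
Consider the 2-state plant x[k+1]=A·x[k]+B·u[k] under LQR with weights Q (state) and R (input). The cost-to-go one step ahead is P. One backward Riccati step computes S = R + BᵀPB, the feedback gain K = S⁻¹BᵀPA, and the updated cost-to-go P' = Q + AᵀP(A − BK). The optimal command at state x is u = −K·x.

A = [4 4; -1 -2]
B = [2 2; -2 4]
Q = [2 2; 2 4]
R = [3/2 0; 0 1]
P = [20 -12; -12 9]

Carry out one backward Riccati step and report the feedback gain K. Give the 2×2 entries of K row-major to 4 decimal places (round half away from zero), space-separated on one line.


1.4827 1.6491 0.4639 0.3019

BᵀP = [64.0000 -42.0000; -8.0000 12.0000]
S = R + BᵀPB = [3/2 0; 0 1] + [212.0000 -40.0000; -40.0000 32.0000] = [213.5000 -40.0000; -40.0000 33.0000]
BᵀPA = [298.0000 340.0000; -44.0000 -56.0000]
K = S⁻¹·BᵀPA = [1.4827 1.6491; 0.4639 0.3019]
A−BK = [0.1069 0.0981; 0.1099 0.0905]
AᵀP(A−BK) = [3.5680 3.8614; 3.8614 4.2233]
P' = Q + AᵀP(A−BK) = [5.5680 5.8614; 5.8614 8.2233]
tr(P') = 13.7913


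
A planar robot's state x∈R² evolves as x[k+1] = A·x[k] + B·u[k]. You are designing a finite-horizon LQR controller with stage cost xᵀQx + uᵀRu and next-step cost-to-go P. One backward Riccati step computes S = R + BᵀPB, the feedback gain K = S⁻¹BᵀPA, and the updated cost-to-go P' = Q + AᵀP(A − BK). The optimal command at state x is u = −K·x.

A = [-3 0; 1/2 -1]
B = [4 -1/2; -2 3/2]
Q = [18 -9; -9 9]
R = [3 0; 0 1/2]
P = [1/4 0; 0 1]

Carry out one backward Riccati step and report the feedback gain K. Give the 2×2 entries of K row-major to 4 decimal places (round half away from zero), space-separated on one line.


BᵀP = [1.0000 -2.0000; -0.1250 1.5000]
S = R + BᵀPB = [3 0; 0 1/2] + [8.0000 -3.5000; -3.5000 2.3125] = [11.0000 -3.5000; -3.5000 2.8125]
BᵀPA = [-4.0000 2.0000; 1.1250 -1.5000]
K = S⁻¹·BᵀPA = [-0.3913 0.0201; -0.0870 -0.5084]
A−BK = [-1.4783 -0.3344; -0.1522 -0.1973]
AᵀP(A−BK) = [1.0326 0.1522; 0.1522 0.1973]
P' = Q + AᵀP(A−BK) = [19.0326 -8.8478; -8.8478 9.1973]
tr(P') = 28.2299

-0.3913 0.0201 -0.0870 -0.5084


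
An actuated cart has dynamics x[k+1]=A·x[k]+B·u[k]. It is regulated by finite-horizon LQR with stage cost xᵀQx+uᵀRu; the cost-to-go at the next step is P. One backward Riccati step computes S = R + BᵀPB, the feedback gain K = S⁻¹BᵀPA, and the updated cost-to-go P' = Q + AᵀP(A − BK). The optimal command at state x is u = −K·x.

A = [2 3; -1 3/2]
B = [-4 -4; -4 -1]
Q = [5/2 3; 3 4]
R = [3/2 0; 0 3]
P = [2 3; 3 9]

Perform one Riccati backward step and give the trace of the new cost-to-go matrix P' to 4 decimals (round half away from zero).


9.1123

BᵀP = [-20.0000 -48.0000; -11.0000 -21.0000]
S = R + BᵀPB = [3/2 0; 0 3] + [272.0000 128.0000; 128.0000 65.0000] = [273.5000 128.0000; 128.0000 68.0000]
BᵀPA = [8.0000 -132.0000; -1.0000 -64.5000]
K = S⁻¹·BᵀPA = [0.3035 -0.3252; -0.5860 -0.3364]
A−BK = [0.8699 0.3537; -0.3720 -0.1372]
AᵀP(A−BK) = [1.9858 0.7652; 0.7652 0.6265]
P' = Q + AᵀP(A−BK) = [4.4858 3.7652; 3.7652 4.6265]
tr(P') = 9.1123


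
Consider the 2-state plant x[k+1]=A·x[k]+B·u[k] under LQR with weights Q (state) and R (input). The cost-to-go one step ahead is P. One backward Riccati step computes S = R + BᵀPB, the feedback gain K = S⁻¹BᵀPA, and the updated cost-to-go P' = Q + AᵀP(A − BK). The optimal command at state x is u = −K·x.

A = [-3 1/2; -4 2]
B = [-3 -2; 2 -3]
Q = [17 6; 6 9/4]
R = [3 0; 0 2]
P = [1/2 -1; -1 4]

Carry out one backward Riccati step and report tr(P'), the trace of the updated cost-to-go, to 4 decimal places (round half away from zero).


22.7704

BᵀP = [-3.5000 11.0000; 2.0000 -10.0000]
S = R + BᵀPB = [3 0; 0 2] + [32.5000 -26.0000; -26.0000 26.0000] = [35.5000 -26.0000; -26.0000 28.0000]
BᵀPA = [-33.5000 20.2500; 34.0000 -19.0000]
K = S⁻¹·BᵀPA = [-0.1698 0.2296; 1.0566 -0.4654]
A−BK = [-1.3962 0.2579; -0.4906 0.1447]
AᵀP(A−BK) = [2.8868 -1.2358; -1.2358 0.6336]
P' = Q + AᵀP(A−BK) = [19.8868 4.7642; 4.7642 2.8836]
tr(P') = 22.7704


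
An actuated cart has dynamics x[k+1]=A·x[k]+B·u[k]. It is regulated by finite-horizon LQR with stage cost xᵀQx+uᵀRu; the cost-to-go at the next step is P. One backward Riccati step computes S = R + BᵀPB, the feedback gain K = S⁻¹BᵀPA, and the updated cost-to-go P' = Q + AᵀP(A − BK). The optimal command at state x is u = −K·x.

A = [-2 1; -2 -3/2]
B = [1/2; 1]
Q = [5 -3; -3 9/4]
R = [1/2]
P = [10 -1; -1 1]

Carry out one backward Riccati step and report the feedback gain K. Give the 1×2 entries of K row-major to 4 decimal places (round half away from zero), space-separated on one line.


-3.0000 1.0833

BᵀP = [4.0000 0.5000]
S = R + BᵀPB = [1/2] + [2.5000] = [3.0000]
BᵀPA = [-9.0000 3.2500]
K = S⁻¹·BᵀPA = [-3.0000 1.0833]
A−BK = [-0.5000 0.4583; 1.0000 -2.5833]
AᵀP(A−BK) = [9.0000 -8.2500; -8.2500 11.7292]
P' = Q + AᵀP(A−BK) = [14.0000 -11.2500; -11.2500 13.9792]
tr(P') = 27.9792


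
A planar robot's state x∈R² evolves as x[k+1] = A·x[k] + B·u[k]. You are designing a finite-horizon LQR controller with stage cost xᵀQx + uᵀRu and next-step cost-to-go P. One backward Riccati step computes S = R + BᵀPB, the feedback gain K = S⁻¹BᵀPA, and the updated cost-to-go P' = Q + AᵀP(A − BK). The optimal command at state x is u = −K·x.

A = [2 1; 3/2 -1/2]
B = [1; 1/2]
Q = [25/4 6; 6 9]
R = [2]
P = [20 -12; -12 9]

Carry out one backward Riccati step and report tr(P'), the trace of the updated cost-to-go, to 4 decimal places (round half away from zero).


29.1276

BᵀP = [14.0000 -7.5000]
S = R + BᵀPB = [2] + [10.2500] = [12.2500]
BᵀPA = [16.7500 17.7500]
K = S⁻¹·BᵀPA = [1.3673 1.4490]
A−BK = [0.6327 -0.4490; 0.8163 -1.2245]
AᵀP(A−BK) = [5.3469 2.9796; 2.9796 8.5306]
P' = Q + AᵀP(A−BK) = [11.5969 8.9796; 8.9796 17.5306]
tr(P') = 29.1276


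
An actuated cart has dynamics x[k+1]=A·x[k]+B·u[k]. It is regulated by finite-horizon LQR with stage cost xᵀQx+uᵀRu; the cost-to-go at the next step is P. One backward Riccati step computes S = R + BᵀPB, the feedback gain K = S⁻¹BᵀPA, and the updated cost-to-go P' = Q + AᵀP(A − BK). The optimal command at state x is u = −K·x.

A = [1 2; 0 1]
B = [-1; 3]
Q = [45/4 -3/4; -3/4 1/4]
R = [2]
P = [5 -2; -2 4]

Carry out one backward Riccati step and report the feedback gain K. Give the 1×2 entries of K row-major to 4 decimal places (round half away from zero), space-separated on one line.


BᵀP = [-11.0000 14.0000]
S = R + BᵀPB = [2] + [53.0000] = [55.0000]
BᵀPA = [-11.0000 -8.0000]
K = S⁻¹·BᵀPA = [-0.2000 -0.1455]
A−BK = [0.8000 1.8545; 0.6000 1.4364]
AᵀP(A−BK) = [2.8000 6.4000; 6.4000 14.8364]
P' = Q + AᵀP(A−BK) = [14.0500 5.6500; 5.6500 15.0864]
tr(P') = 29.1364

-0.2000 -0.1455


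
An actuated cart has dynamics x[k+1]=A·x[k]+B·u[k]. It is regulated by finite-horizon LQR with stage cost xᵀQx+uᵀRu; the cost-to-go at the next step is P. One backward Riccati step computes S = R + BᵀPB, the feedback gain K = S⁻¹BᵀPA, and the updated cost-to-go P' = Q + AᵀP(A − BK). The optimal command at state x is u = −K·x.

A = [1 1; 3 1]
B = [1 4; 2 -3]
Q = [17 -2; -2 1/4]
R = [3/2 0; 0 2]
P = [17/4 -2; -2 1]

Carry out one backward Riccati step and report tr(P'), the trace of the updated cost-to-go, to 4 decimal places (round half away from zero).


BᵀP = [0.2500 0.0000; 23.0000 -11.0000]
S = R + BᵀPB = [3/2 0; 0 2] + [0.2500 1.0000; 1.0000 125.0000] = [1.7500 1.0000; 1.0000 127.0000]
BᵀPA = [0.2500 0.2500; -10.0000 12.0000]
K = S⁻¹·BᵀPA = [0.1887 0.0893; -0.0802 0.0938]
A−BK = [1.1322 0.5356; 2.3819 1.1028]
AᵀP(A−BK) = [0.4006 0.1655; 0.1655 0.1023]
P' = Q + AᵀP(A−BK) = [17.4006 -1.8345; -1.8345 0.3523]
tr(P') = 17.7528

17.7528


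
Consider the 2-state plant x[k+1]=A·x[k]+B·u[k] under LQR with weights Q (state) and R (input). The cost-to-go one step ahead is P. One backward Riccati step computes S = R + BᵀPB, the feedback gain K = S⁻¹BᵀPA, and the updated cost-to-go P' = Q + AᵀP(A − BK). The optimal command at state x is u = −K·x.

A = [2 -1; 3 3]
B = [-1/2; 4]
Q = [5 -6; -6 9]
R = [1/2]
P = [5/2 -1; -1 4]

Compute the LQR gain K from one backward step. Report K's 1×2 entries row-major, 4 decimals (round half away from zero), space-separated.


BᵀP = [-5.2500 16.5000]
S = R + BᵀPB = [1/2] + [68.6250] = [69.1250]
BᵀPA = [39.0000 54.7500]
K = S⁻¹·BᵀPA = [0.5642 0.7920]
A−BK = [2.2821 -0.6040; 0.7432 -0.1682]
AᵀP(A−BK) = [11.9964 -2.8897; -2.8897 1.1356]
P' = Q + AᵀP(A−BK) = [16.9964 -8.8897; -8.8897 10.1356]
tr(P') = 27.1320

0.5642 0.7920


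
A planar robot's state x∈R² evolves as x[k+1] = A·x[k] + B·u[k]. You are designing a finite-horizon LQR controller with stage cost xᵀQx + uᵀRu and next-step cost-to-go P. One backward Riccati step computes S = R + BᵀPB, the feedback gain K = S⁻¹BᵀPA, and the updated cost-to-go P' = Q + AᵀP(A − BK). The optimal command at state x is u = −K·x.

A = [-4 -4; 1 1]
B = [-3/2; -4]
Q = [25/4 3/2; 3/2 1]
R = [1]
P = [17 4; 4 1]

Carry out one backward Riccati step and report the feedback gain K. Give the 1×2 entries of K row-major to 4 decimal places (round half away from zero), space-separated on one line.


BᵀP = [-41.5000 -10.0000]
S = R + BᵀPB = [1] + [102.2500] = [103.2500]
BᵀPA = [156.0000 156.0000]
K = S⁻¹·BᵀPA = [1.5109 1.5109]
A−BK = [-1.7337 -1.7337; 7.0436 7.0436]
AᵀP(A−BK) = [5.3002 5.3002; 5.3002 5.3002]
P' = Q + AᵀP(A−BK) = [11.5502 6.8002; 6.8002 6.3002]
tr(P') = 17.8505

1.5109 1.5109


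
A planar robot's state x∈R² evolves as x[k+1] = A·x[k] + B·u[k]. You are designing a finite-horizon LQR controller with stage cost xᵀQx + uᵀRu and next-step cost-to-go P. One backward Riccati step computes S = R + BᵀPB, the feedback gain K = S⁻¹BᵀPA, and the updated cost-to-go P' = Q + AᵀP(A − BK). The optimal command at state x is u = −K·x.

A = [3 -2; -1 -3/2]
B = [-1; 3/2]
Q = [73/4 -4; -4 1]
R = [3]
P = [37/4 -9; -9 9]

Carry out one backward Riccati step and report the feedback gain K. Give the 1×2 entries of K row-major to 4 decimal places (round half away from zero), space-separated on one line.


-1.5252 0.1975

BᵀP = [-22.7500 22.5000]
S = R + BᵀPB = [3] + [56.5000] = [59.5000]
BᵀPA = [-90.7500 11.7500]
K = S⁻¹·BᵀPA = [-1.5252 0.1975]
A−BK = [1.4748 -1.8025; 1.2878 -1.7962]
AᵀP(A−BK) = [7.8372 -1.5788; -1.5788 0.9296]
P' = Q + AᵀP(A−BK) = [26.0872 -5.5788; -5.5788 1.9296]
tr(P') = 28.0168


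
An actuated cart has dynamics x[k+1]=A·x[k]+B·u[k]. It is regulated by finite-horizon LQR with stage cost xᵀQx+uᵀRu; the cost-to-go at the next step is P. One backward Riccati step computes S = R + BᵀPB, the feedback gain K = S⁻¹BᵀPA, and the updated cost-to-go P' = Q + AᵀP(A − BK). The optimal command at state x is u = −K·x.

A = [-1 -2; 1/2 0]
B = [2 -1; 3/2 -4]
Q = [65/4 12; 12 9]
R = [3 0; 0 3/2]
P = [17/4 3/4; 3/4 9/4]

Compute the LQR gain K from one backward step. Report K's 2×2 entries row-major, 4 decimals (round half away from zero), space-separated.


BᵀP = [9.6250 4.8750; -7.2500 -9.7500]
S = R + BᵀPB = [3 0; 0 3/2] + [26.5625 -29.1250; -29.1250 46.2500] = [29.5625 -29.1250; -29.1250 47.7500]
BᵀPA = [-7.1875 -19.2500; 2.3750 14.5000]
K = S⁻¹·BᵀPA = [-0.4864 -0.8820; -0.2470 -0.2343]
A−BK = [-0.2741 -0.4703; 0.2418 0.3858]
AᵀP(A−BK) = [1.1528 1.9670; 1.9670 3.4189]
P' = Q + AᵀP(A−BK) = [17.4028 13.9670; 13.9670 12.4189]
tr(P') = 29.8216

-0.4864 -0.8820 -0.2470 -0.2343


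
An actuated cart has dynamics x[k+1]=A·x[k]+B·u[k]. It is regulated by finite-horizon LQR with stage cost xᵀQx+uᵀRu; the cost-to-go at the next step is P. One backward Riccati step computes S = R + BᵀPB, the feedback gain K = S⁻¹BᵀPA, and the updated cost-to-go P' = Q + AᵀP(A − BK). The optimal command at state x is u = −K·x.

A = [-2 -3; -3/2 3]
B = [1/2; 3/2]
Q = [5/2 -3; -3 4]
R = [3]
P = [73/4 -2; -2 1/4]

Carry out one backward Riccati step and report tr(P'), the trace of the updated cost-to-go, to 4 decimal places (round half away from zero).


165.5800

BᵀP = [6.1250 -0.6250]
S = R + BᵀPB = [3] + [2.1250] = [5.1250]
BᵀPA = [-11.3125 -20.2500]
K = S⁻¹·BᵀPA = [-2.2073 -3.9512]
A−BK = [-0.8963 -1.0244; 1.8110 8.9268]
AᵀP(A−BK) = [36.5922 66.6768; 66.6768 122.4878]
P' = Q + AᵀP(A−BK) = [39.0922 63.6768; 63.6768 126.4878]
tr(P') = 165.5800


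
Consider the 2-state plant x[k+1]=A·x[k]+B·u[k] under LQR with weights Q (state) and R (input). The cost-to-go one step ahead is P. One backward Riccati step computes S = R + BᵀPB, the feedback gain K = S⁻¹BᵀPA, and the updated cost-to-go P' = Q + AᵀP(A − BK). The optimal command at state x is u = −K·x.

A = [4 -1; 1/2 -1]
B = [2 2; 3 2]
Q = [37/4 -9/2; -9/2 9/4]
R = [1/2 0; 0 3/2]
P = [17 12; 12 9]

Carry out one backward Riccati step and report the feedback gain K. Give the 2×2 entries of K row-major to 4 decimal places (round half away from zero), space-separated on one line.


BᵀP = [70.0000 51.0000; 58.0000 42.0000]
S = R + BᵀPB = [1/2 0; 0 3/2] + [293.0000 242.0000; 242.0000 200.0000] = [293.5000 242.0000; 242.0000 201.5000]
BᵀPA = [305.5000 -121.0000; 253.0000 -100.0000]
K = S⁻¹·BᵀPA = [0.5766 -0.3150; 0.5631 -0.1180]
A−BK = [1.7206 -0.1341; -2.3560 0.1809]
AᵀP(A−BK) = [3.6368 -0.4223; -0.4223 0.0885]
P' = Q + AᵀP(A−BK) = [12.8868 -4.9223; -4.9223 2.3385]
tr(P') = 15.2253

0.5766 -0.3150 0.5631 -0.1180


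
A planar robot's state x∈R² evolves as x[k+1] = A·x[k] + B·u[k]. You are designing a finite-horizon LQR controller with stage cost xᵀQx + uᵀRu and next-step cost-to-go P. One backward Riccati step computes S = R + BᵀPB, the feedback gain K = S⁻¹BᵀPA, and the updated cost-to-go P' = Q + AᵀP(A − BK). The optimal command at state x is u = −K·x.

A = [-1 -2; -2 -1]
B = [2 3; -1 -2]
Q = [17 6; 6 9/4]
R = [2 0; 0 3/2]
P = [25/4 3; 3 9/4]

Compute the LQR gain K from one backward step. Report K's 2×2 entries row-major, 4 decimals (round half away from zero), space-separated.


BᵀP = [9.5000 3.7500; 12.7500 4.5000]
S = R + BᵀPB = [2 0; 0 3/2] + [15.2500 21.0000; 21.0000 29.2500] = [17.2500 21.0000; 21.0000 30.7500]
BᵀPA = [-17.0000 -22.7500; -21.7500 -30.0000]
K = S⁻¹·BᵀPA = [-0.7379 -0.7778; -0.2034 -0.4444]
A−BK = [1.0860 0.8889; -3.1447 -2.6667]
AᵀP(A−BK) = [10.2820 9.1111; 9.1111 8.2222]
P' = Q + AᵀP(A−BK) = [27.2820 15.1111; 15.1111 10.4722]
tr(P') = 37.7542

-0.7379 -0.7778 -0.2034 -0.4444


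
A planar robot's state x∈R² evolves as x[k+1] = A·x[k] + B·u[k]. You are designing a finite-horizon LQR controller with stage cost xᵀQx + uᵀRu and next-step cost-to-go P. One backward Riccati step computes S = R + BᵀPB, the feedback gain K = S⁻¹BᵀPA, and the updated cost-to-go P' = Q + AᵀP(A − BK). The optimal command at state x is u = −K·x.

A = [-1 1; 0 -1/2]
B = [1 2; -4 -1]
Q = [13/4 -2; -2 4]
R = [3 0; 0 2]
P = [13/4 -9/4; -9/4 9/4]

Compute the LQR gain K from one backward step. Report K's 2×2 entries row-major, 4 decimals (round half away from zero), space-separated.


BᵀP = [12.2500 -11.2500; 8.7500 -6.7500]
S = R + BᵀPB = [3 0; 0 2] + [57.2500 35.7500; 35.7500 24.2500] = [60.2500 35.7500; 35.7500 26.2500]
BᵀPA = [-12.2500 17.8750; -8.7500 12.1250]
K = S⁻¹·BᵀPA = [-0.0288 0.1178; -0.2941 0.3015]
A−BK = [-0.3830 0.2792; -0.4094 0.2727]
AᵀP(A−BK) = [0.3237 -0.2941; -0.2941 0.3015]
P' = Q + AᵀP(A−BK) = [3.5737 -2.2941; -2.2941 4.3015]
tr(P') = 7.8752

-0.0288 0.1178 -0.2941 0.3015


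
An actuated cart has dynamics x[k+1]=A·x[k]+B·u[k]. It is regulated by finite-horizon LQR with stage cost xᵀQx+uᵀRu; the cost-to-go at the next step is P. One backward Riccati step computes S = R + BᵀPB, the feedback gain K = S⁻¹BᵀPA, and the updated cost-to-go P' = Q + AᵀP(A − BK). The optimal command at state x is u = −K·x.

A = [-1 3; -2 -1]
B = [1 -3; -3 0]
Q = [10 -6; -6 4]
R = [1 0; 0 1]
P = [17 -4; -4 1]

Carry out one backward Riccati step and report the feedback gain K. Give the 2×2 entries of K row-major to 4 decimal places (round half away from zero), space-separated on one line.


BᵀP = [29.0000 -7.0000; -51.0000 12.0000]
S = R + BᵀPB = [1 0; 0 1] + [50.0000 -87.0000; -87.0000 153.0000] = [51.0000 -87.0000; -87.0000 154.0000]
BᵀPA = [-15.0000 94.0000; 27.0000 -165.0000]
K = S⁻¹·BᵀPA = [0.1368 0.4246; 0.2526 -0.8316]
A−BK = [-0.3789 0.0807; -1.5895 0.2737]
AᵀP(A−BK) = [0.2316 -0.1789; -0.1789 0.8807]
P' = Q + AᵀP(A−BK) = [10.2316 -6.1789; -6.1789 4.8807]
tr(P') = 15.1123

0.1368 0.4246 0.2526 -0.8316


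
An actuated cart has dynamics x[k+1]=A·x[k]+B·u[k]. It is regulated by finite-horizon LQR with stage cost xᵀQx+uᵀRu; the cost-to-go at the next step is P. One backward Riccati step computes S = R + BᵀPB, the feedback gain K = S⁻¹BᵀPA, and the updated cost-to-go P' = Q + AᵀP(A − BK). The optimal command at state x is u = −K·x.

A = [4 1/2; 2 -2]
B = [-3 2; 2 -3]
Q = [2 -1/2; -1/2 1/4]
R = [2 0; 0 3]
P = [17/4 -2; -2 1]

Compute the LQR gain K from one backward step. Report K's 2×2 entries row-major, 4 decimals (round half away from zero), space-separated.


BᵀP = [-16.7500 8.0000; 14.5000 -7.0000]
S = R + BᵀPB = [2 0; 0 3] + [66.2500 -57.5000; -57.5000 50.0000] = [68.2500 -57.5000; -57.5000 53.0000]
BᵀPA = [-51.0000 -24.3750; 44.0000 21.2500]
K = S⁻¹·BᵀPA = [-0.5563 -0.2251; 0.2267 0.1568]
A−BK = [1.8778 -0.4887; 3.7926 -1.0796]
AᵀP(A−BK) = [1.6559 0.1238; 0.1238 0.2452]
P' = Q + AᵀP(A−BK) = [3.6559 -0.3762; -0.3762 0.4952]
tr(P') = 4.1511

-0.5563 -0.2251 0.2267 0.1568


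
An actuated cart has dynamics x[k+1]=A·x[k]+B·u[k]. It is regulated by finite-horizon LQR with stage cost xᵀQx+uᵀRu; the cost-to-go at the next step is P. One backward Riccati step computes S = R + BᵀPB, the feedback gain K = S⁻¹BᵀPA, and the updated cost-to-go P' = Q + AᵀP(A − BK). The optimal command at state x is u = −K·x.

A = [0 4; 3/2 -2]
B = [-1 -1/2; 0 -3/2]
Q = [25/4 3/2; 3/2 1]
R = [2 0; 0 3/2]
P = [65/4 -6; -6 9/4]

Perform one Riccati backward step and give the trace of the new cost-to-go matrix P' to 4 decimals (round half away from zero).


BᵀP = [-16.2500 6.0000; 0.8750 -0.3750]
S = R + BᵀPB = [2 0; 0 3/2] + [16.2500 -0.8750; -0.8750 0.1250] = [18.2500 -0.8750; -0.8750 1.6250]
BᵀPA = [9.0000 -77.0000; -0.5625 4.2500]
K = S⁻¹·BᵀPA = [0.4892 -4.2023; -0.0827 0.3526]
A−BK = [0.4478 -0.0260; 1.3759 -1.4711]
AᵀP(A−BK) = [0.6133 -4.7312; -4.7312 39.9264]
P' = Q + AᵀP(A−BK) = [6.8633 -3.2312; -3.2312 40.9264]
tr(P') = 47.7898

47.7898


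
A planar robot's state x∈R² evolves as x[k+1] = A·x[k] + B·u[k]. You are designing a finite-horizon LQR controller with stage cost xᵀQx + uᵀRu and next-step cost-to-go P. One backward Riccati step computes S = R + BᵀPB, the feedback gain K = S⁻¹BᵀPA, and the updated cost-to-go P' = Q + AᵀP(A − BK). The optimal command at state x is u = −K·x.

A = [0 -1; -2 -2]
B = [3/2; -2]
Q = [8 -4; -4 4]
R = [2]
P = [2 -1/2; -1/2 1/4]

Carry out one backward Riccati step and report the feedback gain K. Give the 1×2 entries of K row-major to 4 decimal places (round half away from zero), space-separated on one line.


0.2381 -0.1429

BᵀP = [4.0000 -1.2500]
S = R + BᵀPB = [2] + [8.5000] = [10.5000]
BᵀPA = [2.5000 -1.5000]
K = S⁻¹·BᵀPA = [0.2381 -0.1429]
A−BK = [-0.3571 -0.7857; -1.5238 -2.2857]
AᵀP(A−BK) = [0.4048 0.3571; 0.3571 0.7857]
P' = Q + AᵀP(A−BK) = [8.4048 -3.6429; -3.6429 4.7857]
tr(P') = 13.1905


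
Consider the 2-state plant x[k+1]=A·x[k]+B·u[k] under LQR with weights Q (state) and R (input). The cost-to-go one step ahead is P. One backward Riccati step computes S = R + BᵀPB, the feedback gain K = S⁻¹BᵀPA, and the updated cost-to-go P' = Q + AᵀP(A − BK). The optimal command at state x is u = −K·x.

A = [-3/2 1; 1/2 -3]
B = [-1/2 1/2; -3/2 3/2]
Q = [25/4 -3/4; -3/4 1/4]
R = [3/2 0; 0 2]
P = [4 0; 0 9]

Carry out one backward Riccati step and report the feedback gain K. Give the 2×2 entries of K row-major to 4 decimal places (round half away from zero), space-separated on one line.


-0.0969 0.9952 0.0727 -0.7464

BᵀP = [-2.0000 -13.5000; 2.0000 13.5000]
S = R + BᵀPB = [3/2 0; 0 2] + [21.2500 -21.2500; -21.2500 21.2500] = [22.7500 -21.2500; -21.2500 23.2500]
BᵀPA = [-3.7500 38.5000; 3.7500 -38.5000]
K = S⁻¹·BᵀPA = [-0.0969 0.9952; 0.0727 -0.7464]
A−BK = [-1.5848 1.8708; 0.2456 -0.3877]
AᵀP(A−BK) = [10.6139 -12.9693; -12.9693 17.9515]
P' = Q + AᵀP(A−BK) = [16.8639 -13.7193; -13.7193 18.2015]
tr(P') = 35.0654


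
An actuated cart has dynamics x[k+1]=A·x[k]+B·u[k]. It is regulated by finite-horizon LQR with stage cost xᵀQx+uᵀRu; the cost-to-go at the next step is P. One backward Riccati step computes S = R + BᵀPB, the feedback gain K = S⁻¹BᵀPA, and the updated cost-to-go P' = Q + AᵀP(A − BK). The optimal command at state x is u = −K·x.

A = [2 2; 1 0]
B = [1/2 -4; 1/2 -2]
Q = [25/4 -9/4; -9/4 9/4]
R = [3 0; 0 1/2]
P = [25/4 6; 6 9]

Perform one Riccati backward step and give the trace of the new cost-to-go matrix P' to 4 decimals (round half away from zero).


10.0380

BᵀP = [6.1250 7.5000; -37.0000 -42.0000]
S = R + BᵀPB = [3 0; 0 1/2] + [6.8125 -39.5000; -39.5000 232.0000] = [9.8125 -39.5000; -39.5000 232.5000]
BᵀPA = [19.7500 12.2500; -116.0000 -74.0000]
K = S⁻¹·BᵀPA = [0.0137 -0.1038; -0.4966 -0.3359]
A−BK = [0.0068 0.7082; -0.0000 -0.6199]
AᵀP(A−BK) = [0.1241 0.0840; 0.0840 1.4139]
P' = Q + AᵀP(A−BK) = [6.3741 -2.1660; -2.1660 3.6639]
tr(P') = 10.0380


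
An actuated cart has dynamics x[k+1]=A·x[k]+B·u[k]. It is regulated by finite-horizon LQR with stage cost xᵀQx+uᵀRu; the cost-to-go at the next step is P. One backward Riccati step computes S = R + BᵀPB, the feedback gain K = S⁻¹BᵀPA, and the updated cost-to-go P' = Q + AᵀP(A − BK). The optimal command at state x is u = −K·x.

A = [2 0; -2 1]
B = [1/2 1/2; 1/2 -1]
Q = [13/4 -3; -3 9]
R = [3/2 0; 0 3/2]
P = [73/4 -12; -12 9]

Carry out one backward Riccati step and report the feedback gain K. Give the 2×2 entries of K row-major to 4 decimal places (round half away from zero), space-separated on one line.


0.5463 0.1004 2.6079 -0.5656

BᵀP = [3.1250 -1.5000; 21.1250 -15.0000]
S = R + BᵀPB = [3/2 0; 0 3/2] + [0.8125 3.0625; 3.0625 25.5625] = [2.3125 3.0625; 3.0625 27.0625]
BᵀPA = [9.2500 -1.5000; 72.2500 -15.0000]
K = S⁻¹·BᵀPA = [0.5463 0.1004; 2.6079 -0.5656]
A−BK = [0.4229 0.2326; 0.3348 0.3841]
AᵀP(A−BK) = [11.5242 -2.0617; -2.0617 0.6661]
P' = Q + AᵀP(A−BK) = [14.7742 -5.0617; -5.0617 9.6661]
tr(P') = 24.4403


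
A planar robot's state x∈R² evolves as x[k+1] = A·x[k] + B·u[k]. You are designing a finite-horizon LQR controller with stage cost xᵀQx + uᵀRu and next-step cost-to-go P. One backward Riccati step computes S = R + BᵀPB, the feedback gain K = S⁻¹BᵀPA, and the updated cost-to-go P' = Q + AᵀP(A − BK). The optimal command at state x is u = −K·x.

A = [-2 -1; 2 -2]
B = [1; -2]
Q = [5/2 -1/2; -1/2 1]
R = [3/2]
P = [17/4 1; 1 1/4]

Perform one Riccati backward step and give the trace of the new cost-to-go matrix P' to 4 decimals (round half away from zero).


BᵀP = [2.2500 0.5000]
S = R + BᵀPB = [3/2] + [1.2500] = [2.7500]
BᵀPA = [-3.5000 -3.2500]
K = S⁻¹·BᵀPA = [-1.2727 -1.1818]
A−BK = [-0.7273 0.1818; -0.5455 -4.3636]
AᵀP(A−BK) = [5.5455 5.3636; 5.3636 5.4091]
P' = Q + AᵀP(A−BK) = [8.0455 4.8636; 4.8636 6.4091]
tr(P') = 14.4545

14.4545


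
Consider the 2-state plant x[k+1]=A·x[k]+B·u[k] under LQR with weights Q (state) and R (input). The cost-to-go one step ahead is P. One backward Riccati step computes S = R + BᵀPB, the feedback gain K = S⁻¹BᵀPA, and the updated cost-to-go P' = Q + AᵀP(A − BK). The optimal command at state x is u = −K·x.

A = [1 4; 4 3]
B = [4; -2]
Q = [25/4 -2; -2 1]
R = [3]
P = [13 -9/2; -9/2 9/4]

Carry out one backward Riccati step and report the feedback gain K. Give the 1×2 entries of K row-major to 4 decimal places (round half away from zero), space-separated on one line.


BᵀP = [61.0000 -22.5000]
S = R + BᵀPB = [3] + [289.0000] = [292.0000]
BᵀPA = [-29.0000 176.5000]
K = S⁻¹·BᵀPA = [-0.0993 0.6045]
A−BK = [1.3973 1.5822; 3.8014 4.2089]
AᵀP(A−BK) = [10.1199 11.0291; 11.0291 13.5642]
P' = Q + AᵀP(A−BK) = [16.3699 9.0291; 9.0291 14.5642]
tr(P') = 30.9341

-0.0993 0.6045


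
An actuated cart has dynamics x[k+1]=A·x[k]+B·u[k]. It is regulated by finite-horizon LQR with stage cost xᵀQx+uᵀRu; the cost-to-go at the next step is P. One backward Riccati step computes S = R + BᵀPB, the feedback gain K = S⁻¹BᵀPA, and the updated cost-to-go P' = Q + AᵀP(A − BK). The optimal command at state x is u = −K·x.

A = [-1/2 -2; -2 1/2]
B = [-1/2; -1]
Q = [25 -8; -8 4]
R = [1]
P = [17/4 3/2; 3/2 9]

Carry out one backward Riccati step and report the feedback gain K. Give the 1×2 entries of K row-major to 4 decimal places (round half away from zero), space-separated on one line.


BᵀP = [-3.6250 -9.7500]
S = R + BᵀPB = [1] + [11.5625] = [12.5625]
BᵀPA = [21.3125 2.3750]
K = S⁻¹·BᵀPA = [1.6965 0.1891]
A−BK = [0.3483 -1.9055; -0.3035 0.6891]
AᵀP(A−BK) = [3.9055 -3.1542; -3.1542 15.8010]
P' = Q + AᵀP(A−BK) = [28.9055 -11.1542; -11.1542 19.8010]
tr(P') = 48.7065

1.6965 0.1891


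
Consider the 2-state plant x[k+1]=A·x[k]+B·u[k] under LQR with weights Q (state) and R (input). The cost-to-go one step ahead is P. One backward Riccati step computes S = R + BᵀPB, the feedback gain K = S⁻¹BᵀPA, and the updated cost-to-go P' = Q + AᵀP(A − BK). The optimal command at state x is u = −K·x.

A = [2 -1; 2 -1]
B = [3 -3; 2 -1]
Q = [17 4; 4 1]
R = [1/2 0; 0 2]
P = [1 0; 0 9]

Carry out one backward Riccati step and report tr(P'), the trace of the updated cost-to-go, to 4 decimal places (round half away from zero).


BᵀP = [3.0000 18.0000; -3.0000 -9.0000]
S = R + BᵀPB = [1/2 0; 0 2] + [45.0000 -27.0000; -27.0000 18.0000] = [45.5000 -27.0000; -27.0000 20.0000]
BᵀPA = [42.0000 -21.0000; -24.0000 12.0000]
K = S⁻¹·BᵀPA = [1.0608 -0.5304; 0.2320 -0.1160]
A−BK = [-0.4862 0.2431; 0.1105 -0.0552]
AᵀP(A−BK) = [1.0166 -0.5083; -0.5083 0.2541]
P' = Q + AᵀP(A−BK) = [18.0166 3.4917; 3.4917 1.2541]
tr(P') = 19.2707

19.2707
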